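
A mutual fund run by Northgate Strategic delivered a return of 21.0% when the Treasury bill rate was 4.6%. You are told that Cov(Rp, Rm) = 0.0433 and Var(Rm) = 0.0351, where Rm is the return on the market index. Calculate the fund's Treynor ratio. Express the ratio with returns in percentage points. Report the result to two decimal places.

β = Cov / Var = 0.0433 / 0.0351 = 1.2336
Treynor = (Rp − Rf) / β = (21.0% − 4.6%) / 1.2336 = 16.40 / 1.2336 = 13.2944

13.29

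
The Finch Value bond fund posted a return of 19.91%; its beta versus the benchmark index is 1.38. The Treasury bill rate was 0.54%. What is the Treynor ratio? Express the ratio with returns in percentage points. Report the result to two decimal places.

14.04

Treynor = (Rp − Rf) / β = (19.91% − 0.54%) / 1.38 = 19.37 / 1.38 = 14.0362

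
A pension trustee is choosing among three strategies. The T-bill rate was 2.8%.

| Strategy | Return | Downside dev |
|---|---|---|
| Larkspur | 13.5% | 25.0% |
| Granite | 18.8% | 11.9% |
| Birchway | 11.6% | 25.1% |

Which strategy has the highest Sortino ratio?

Granite

Larkspur: Sortino ratio = (13.5% − 2.8%) / 25.0% = 0.428
Granite: Sortino ratio = (18.8% − 2.8%) / 11.9% = 1.345
Birchway: Sortino ratio = (11.6% − 2.8%) / 25.1% = 0.351
Highest: Granite (1.345).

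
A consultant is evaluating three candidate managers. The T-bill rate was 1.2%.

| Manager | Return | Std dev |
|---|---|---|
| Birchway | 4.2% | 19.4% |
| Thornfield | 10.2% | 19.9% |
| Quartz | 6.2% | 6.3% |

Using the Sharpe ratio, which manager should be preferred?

Birchway: Sharpe ratio = (4.2% − 1.2%) / 19.4% = 0.155
Thornfield: Sharpe ratio = (10.2% − 1.2%) / 19.9% = 0.452
Quartz: Sharpe ratio = (6.2% − 1.2%) / 6.3% = 0.794
Highest: Quartz (0.794).

Quartz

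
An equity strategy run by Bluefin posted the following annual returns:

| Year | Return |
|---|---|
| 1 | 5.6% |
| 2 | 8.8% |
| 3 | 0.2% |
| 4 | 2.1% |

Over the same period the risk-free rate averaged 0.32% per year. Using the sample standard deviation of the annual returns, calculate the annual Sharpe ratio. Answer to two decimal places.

r̄ = (5.6 + 8.8 + 0.2 + 2.1) / 4 = 4.1750%
Sample σ = √[Σ(r − r̄)² / 3] = √[43.5275 / 3] = √14.5092 = 3.8091%
Sharpe = (r̄ − rf) / σ = (4.1750 − 0.32) / 3.8091 = 3.8550 / 3.8091 = 1.0121

1.01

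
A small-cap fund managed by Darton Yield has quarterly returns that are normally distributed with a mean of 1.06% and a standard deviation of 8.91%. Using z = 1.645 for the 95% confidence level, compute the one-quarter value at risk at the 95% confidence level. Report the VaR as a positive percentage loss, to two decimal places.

13.60

VaR (as % loss) = −(μ − z·σ) = −(1.06% − 1.645 × 8.91%) = −(-13.59695%) = 13.59695%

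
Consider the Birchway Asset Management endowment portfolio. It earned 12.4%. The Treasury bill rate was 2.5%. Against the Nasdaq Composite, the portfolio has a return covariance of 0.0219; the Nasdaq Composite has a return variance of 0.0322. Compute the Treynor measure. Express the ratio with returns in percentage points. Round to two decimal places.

β = Cov / Var = 0.0219 / 0.0322 = 0.6801
Treynor = (Rp − Rf) / β = (12.4% − 2.5%) / 0.6801 = 9.90 / 0.6801 = 14.5567

14.56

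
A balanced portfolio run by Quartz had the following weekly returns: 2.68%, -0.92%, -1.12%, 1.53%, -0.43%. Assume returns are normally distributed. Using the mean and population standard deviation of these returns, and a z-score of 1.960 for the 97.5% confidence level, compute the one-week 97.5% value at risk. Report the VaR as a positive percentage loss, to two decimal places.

2.59

r̄ = (2.68 − 0.92 − 1.12 + 1.53 − 0.43) / 5 = 1.740 / 5 = 0.3480%
Σ(r − r̄)² = 11.2035; population σ = √(11.2035/5) = 1.4969%
VaR = −(r̄ − z·σ) = −(0.3480 − 1.960 × 1.4969) = −(-2.5859) = 2.5859%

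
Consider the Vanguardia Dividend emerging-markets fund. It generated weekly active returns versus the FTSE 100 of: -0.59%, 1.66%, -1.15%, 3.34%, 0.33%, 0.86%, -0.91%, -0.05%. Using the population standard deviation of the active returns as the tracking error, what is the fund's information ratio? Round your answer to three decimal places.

0.311

μ = (-0.59 + 1.66 − 1.15 + 3.34 + 0.33 + 0.86 − 0.91 − 0.05) / 8 = 3.490 / 8 = 0.4363%
Σ(r − μ)² = 15.7384; population σ = √(15.7384/8) = 1.4026%
IR = μ / tracking error = 0.4363 / 1.4026 = 0.3111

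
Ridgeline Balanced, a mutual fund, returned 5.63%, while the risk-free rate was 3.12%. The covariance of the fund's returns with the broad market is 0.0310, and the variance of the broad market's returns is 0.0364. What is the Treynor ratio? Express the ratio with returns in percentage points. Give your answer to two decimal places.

β = Cov / Var = 0.0310 / 0.0364 = 0.8516
Treynor = (Rp − Rf) / β = (5.63% − 3.12%) / 0.8516 = 2.51 / 0.8516 = 2.9474

2.95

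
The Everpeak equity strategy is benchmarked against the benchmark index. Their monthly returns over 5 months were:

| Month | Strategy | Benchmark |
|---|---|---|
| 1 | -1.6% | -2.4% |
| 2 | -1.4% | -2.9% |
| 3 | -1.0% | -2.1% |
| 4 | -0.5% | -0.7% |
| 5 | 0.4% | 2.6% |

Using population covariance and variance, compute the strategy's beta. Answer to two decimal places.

0.35

r̄p = -0.8200%,  r̄m = -1.1000%
Cov = Σ(rp − r̄p)(rm − r̄m) / 5 = 1.3760
Var(rm) = Σ(rm − r̄m)² / 5 = 3.9560
β = Cov / Var = 1.3760 / 3.9560 = 0.3478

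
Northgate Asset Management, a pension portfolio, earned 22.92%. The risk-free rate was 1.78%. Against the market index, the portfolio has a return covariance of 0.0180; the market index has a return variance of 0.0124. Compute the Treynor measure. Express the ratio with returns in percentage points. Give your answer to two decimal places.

β = Cov / Var = 0.0180 / 0.0124 = 1.4516
Treynor = (Rp − Rf) / β = (22.92% − 1.78%) / 1.4516 = 21.14 / 1.4516 = 14.5632

14.56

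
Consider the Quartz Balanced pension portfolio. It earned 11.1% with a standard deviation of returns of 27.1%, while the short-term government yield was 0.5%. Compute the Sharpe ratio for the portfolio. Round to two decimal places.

Sharpe = (Rp − Rf) / σp = (11.1% − 0.5%) / 27.1% = 10.60% / 27.1% = 0.3911

0.39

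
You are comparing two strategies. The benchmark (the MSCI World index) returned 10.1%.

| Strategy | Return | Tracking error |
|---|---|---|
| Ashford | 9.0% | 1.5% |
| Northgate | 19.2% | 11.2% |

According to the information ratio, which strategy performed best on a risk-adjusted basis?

Ashford: IR = (9.0% − 10.1%) / 1.5% = -0.733
Northgate: IR = (19.2% − 10.1%) / 11.2% = 0.813
Highest: Northgate (0.813).

Northgate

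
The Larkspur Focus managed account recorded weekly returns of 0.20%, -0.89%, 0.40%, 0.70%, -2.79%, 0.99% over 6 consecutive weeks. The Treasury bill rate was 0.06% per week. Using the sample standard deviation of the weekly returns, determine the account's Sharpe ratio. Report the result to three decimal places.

r̄ = (0.2 − 0.89 + 0.4 + 0.7 − 2.79 + 0.99) / 6 = -0.2317%
Σ(r − r̄)² = (0.2 − (-0.2317))² + (-0.89 − (-0.2317))² + … = 9.9243
σ = √[9.9243 / 5] = 1.4089%
Sharpe = (r̄ − rf) / σ = (-0.2317 − 0.06) / 1.4089 = -0.2917 / 1.4089 = -0.2070

-0.207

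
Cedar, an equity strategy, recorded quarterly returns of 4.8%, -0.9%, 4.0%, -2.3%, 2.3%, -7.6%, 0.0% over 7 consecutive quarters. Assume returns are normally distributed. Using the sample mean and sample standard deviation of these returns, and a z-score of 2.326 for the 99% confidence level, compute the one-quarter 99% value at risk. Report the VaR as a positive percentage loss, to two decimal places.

r̄ = (4.8 − 0.9 + 4 − 2.3 + 2.3 − 7.6 + 0) / 7 = 0.0429%
Σ(r − r̄)² = 108.1771; sample σ = √(108.1771/6) = 4.2461%
VaR = −(r̄ − z·σ) = −(0.0429 − 2.326 × 4.2461) = −(-9.8335) = 9.8335%

9.83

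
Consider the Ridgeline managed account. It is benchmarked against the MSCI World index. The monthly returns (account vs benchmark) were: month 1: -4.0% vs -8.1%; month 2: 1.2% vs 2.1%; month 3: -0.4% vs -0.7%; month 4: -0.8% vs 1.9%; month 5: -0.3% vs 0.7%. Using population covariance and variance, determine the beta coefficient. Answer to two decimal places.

0.42

r̄p = -0.8600%,  r̄m = -0.8200%
Cov = Σ(rp − r̄p)(rm − r̄m) / 5 = 5.9888
Var(rm) = Σ(rm − r̄m)² / 5 = 14.2496
β = Cov / Var = 5.9888 / 14.2496 = 0.4203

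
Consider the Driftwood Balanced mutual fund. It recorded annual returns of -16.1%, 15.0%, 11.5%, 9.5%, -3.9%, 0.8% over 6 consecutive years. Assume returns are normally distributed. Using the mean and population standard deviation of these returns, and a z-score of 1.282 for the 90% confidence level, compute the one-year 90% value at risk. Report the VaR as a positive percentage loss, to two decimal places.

10.80

μ = (-16.1 + 15 + 11.5 + 9.5 − 3.9 + 0.8) / 6 = 16.80 / 6 = 2.8000%
Σ(r − μ)² = 675.5200; population σ = √(675.5200/6) = 10.6107%
VaR = −(μ − z·σ) = −(2.8000 − 1.282 × 10.6107) = −(-10.8029) = 10.8029%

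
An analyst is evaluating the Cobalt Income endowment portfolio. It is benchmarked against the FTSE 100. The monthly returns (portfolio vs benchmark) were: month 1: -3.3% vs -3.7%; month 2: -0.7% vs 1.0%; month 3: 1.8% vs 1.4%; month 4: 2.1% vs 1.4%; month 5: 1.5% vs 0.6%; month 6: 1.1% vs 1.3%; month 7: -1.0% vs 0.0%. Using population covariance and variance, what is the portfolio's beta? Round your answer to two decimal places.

0.94

r̄p = 0.2143%,  r̄m = 0.2857%
Cov = Σ(rp − r̄p)(rm − r̄m) / 7 = 2.6959
Var(rm) = Σ(rm − r̄m)² / 7 = 2.8698
β = Cov / Var = 2.6959 / 2.8698 = 0.9394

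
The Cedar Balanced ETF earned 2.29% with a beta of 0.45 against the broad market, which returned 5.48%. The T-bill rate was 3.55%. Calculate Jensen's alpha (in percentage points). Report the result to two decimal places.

-2.13

CAPM expected return = Rf + β(Rm − Rf) = 3.55% + 0.45 × (5.48% − 3.55%) = 3.55 + 0.45 × 1.93 = 4.4185%
Jensen's α = Rp − E[R] = 2.29% − 4.4185% = -2.1285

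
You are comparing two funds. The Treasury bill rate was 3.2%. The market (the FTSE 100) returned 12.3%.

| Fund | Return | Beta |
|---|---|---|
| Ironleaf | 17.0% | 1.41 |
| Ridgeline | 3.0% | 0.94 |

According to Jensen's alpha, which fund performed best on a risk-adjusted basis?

Ironleaf: α = 17.0% − [3.2% + 1.41 × (12.3% − 3.2%)] = 0.969
Ridgeline: α = 3.0% − [3.2% + 0.94 × (12.3% − 3.2%)] = -8.754
Highest: Ironleaf (0.969).

Ironleaf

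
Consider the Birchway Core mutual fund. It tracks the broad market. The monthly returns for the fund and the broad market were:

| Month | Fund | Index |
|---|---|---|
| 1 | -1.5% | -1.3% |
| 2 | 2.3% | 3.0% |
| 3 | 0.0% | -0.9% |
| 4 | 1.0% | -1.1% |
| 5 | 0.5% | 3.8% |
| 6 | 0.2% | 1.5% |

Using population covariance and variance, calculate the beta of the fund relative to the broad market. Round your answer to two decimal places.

r̄p = 0.4167%,  r̄m = 0.8333%
Cov = Σ(rp − r̄p)(rm − r̄m) / 6 = 1.3111
Var(rm) = Σ(rm − r̄m)² / 6 = 4.2056
β = Cov / Var = 1.3111 / 4.2056 = 0.3118

0.31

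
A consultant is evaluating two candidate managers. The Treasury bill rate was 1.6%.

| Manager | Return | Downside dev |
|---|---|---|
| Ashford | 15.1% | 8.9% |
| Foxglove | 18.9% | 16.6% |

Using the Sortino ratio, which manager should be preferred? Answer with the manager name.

Ashford: Sortino ratio = (15.1% − 1.6%) / 8.9% = 1.517
Foxglove: Sortino ratio = (18.9% − 1.6%) / 16.6% = 1.042
Highest: Ashford (1.517).

Ashford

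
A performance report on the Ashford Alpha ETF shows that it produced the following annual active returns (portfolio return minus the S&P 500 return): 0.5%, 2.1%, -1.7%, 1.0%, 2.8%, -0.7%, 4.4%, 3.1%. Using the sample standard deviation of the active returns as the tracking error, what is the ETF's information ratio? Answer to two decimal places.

Mean return μ = 11.50 / 8 = 1.4375%
Σ(r − μ)² = (0.5 − 1.4375)² + (2.1 − 1.4375)² + … = 29.3188
σ = √[29.3188 / 7] = 2.0466%
IR = μ / tracking error = 1.4375 / 2.0466 = 0.7024

0.70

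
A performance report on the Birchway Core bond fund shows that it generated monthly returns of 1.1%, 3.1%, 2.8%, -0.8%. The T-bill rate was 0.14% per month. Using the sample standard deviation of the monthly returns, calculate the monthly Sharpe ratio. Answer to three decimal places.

Mean return μ = 6.20 / 4 = 1.5500%
Sample std dev = √[9.6900 / 3] = 1.7972%
Sharpe = (μ − rf) / σ = (1.5500 − 0.14) / 1.7972 = 1.4100 / 1.7972 = 0.7846

0.785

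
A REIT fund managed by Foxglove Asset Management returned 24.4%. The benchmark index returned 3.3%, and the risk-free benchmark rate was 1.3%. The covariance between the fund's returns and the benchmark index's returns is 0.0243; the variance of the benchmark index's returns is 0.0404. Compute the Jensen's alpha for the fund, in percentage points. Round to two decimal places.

21.90

β = Cov / Var = 0.0243 / 0.0404 = 0.6015
E[R] = Rf + β(Rm − Rf) = 1.3% + 0.6015 × (3.3% − 1.3%) = 2.5030%
α = Rp − E[R] = 24.4% − 2.5030% = 21.8970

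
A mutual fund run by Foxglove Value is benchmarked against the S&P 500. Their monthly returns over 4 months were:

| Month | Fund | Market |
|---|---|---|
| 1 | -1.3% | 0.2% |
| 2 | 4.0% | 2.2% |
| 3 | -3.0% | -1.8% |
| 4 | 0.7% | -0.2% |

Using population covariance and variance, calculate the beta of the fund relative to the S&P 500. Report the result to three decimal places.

1.695

r̄p = 0.1000%,  r̄m = 0.1000%
Cov = Σ(rp − r̄p)(rm − r̄m) / 4 = 3.4400
Var(rm) = Σ(rm − r̄m)² / 4 = 2.0300
β = Cov / Var = 3.4400 / 2.0300 = 1.6946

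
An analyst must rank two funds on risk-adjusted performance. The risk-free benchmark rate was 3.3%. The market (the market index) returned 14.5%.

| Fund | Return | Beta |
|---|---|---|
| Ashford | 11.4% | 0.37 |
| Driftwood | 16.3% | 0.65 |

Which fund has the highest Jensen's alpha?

Ashford: α = 11.4% − [3.3% + 0.37 × (14.5% − 3.3%)] = 3.956
Driftwood: α = 16.3% − [3.3% + 0.65 × (14.5% − 3.3%)] = 5.720
Highest: Driftwood (5.720).

Driftwood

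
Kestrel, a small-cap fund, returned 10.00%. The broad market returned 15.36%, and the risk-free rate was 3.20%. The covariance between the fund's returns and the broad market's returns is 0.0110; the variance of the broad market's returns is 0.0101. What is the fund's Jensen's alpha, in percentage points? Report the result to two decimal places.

β = Cov / Var = 0.0110 / 0.0101 = 1.0891
E[R] = Rf + β(Rm − Rf) = 3.20% + 1.0891 × (15.36% − 3.20%) = 16.4435%
α = Rp − E[R] = 10.00% − 16.4435% = -6.4435

-6.44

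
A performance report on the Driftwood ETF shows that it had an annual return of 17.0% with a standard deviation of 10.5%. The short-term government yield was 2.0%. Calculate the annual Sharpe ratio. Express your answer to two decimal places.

1.43

Sharpe = (Rp − Rf) / σp = (17.0% − 2.0%) / 10.5% = 15.00% / 10.5% = 1.4286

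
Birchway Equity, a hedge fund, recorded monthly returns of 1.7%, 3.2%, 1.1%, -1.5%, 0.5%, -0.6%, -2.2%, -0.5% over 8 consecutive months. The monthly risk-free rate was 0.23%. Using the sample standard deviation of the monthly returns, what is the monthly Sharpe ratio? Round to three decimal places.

-0.010

r̄ = (1.7 + 3.2 + 1.1 − 1.5 + 0.5 − 0.6 − 2.2 − 0.5) / 8 = 0.2125%
Sample σ = √[Σ(r − r̄)² / 7] = √[21.9288 / 7] = √3.1327 = 1.7699%
Sharpe = (r̄ − rf) / σ = (0.2125 − 0.23) / 1.7699 = -0.0175 / 1.7699 = -0.0099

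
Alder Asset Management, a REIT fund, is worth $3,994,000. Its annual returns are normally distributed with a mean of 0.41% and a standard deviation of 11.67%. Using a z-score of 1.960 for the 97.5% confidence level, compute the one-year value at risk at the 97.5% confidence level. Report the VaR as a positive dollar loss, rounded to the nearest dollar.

Return at the 97.5% tail: μ − z·σ = 0.41% − 1.960 × 11.67% = 0.41 − 22.8732 = -22.4632%
VaR = −(-22.4632%) × $3,994,000 = 22.4632% × $3,994,000 = $897,180

$897,180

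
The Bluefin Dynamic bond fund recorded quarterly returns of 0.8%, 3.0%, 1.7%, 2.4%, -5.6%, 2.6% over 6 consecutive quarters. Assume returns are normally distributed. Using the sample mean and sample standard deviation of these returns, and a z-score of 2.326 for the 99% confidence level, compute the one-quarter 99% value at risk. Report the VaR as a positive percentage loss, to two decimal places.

6.71

r̄ = (0.8 + 3 + 1.7 + 2.4 − 5.6 + 2.6) / 6 = 0.8167%
Sample σ = √[Σ(r − r̄)² / 5] = √[52.4083 / 5] = √10.4817 = 3.2375%
VaR = −(r̄ − z·σ) = −(0.8167 − 2.326 × 3.2375) = −(-6.7137) = 6.7137%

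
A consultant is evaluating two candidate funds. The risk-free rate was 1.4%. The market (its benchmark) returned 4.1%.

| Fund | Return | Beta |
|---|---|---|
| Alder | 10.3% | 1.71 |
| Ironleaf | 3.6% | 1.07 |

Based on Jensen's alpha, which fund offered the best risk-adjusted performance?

Alder: α = 10.3% − [1.4% + 1.71 × (4.1% − 1.4%)] = 4.283
Ironleaf: α = 3.6% − [1.4% + 1.07 × (4.1% − 1.4%)] = -0.689
Highest: Alder (4.283).

Alder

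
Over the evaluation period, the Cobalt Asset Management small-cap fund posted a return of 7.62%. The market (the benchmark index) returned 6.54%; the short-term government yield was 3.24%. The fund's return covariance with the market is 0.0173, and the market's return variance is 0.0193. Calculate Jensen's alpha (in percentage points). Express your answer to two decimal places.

β = Cov / Var = 0.0173 / 0.0193 = 0.8964
E[R] = Rf + β(Rm − Rf) = 3.24% + 0.8964 × (6.54% − 3.24%) = 6.1981%
α = Rp − E[R] = 7.62% − 6.1981% = 1.4219

1.42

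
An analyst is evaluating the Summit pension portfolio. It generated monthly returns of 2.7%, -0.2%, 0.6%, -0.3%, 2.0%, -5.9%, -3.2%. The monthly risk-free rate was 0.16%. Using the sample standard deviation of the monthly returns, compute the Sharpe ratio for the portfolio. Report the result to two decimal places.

-0.26

r̄ = (2.7 − 0.2 + 0.6 − 0.3 + 2 − 5.9 − 3.2) / 7 = -4.30 / 7 = -0.6143%
Sample σ = √[Σ(r − r̄)² / 6] = √[54.1886 / 6] = √9.0314 = 3.0052%
Sharpe = (r̄ − rf) / σ = (-0.6143 − 0.16) / 3.0052 = -0.7743 / 3.0052 = -0.2577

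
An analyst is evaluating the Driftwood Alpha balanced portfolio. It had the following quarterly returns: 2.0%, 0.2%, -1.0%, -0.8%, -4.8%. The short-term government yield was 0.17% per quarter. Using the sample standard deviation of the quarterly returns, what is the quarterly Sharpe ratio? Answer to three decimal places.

-0.421

Mean return r̄ = -4.40 / 5 = -0.8800%
Σ(r − r̄)² = (2 − (-0.8800))² + (0.2 − (-0.8800))² + … = 24.8480
sample σ = √(24.8480 / 4) = √6.2120 = 2.4924%
Sharpe = (r̄ − rf) / σ = (-0.8800 − 0.17) / 2.4924 = -1.0500 / 2.4924 = -0.4213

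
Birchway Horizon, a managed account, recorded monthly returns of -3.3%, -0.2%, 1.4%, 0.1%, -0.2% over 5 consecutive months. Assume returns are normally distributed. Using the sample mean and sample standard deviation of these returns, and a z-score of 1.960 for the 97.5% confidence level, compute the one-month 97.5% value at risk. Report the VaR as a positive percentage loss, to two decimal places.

3.83

μ = (-3.3 − 0.2 + 1.4 + 0.1 − 0.2) / 5 = -0.4400%
Sample std dev = √[11.9720 / 4] = 1.7300%
VaR = −(μ − z·σ) = −(-0.4400 − 1.960 × 1.7300) = −(-3.8308) = 3.8308%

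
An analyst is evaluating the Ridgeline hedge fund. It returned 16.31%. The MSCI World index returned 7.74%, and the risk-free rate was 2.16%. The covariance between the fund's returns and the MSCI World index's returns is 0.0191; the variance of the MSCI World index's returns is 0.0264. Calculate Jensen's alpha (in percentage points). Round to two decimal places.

β = Cov / Var = 0.0191 / 0.0264 = 0.7235
E[R] = Rf + β(Rm − Rf) = 2.16% + 0.7235 × (7.74% − 2.16%) = 6.1971%
α = Rp − E[R] = 16.31% − 6.1971% = 10.1129

10.11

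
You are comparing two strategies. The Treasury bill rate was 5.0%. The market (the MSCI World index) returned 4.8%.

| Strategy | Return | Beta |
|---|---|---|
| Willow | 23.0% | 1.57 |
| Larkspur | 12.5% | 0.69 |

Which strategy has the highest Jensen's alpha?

Willow: α = 23.0% − [5.0% + 1.57 × (4.8% − 5.0%)] = 18.314
Larkspur: α = 12.5% − [5.0% + 0.69 × (4.8% − 5.0%)] = 7.638
Highest: Willow (18.314).

Willow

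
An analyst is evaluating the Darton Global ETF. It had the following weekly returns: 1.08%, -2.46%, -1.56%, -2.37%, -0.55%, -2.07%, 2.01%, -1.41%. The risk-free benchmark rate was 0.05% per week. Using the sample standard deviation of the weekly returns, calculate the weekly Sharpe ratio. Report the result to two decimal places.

Mean return μ = -7.330 / 8 = -0.9163%
Σ(r − μ)² = 19.1680; sample σ = √(19.1680/7) = 1.6548%
Sharpe = (μ − rf) / σ = (-0.9163 − 0.05) / 1.6548 = -0.9663 / 1.6548 = -0.5839

-0.58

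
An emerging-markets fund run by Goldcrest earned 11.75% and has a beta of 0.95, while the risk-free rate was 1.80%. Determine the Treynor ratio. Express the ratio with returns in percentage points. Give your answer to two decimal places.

Treynor = (Rp − Rf) / β = (11.75% − 1.80%) / 0.95 = 9.95 / 0.95 = 10.4737

10.47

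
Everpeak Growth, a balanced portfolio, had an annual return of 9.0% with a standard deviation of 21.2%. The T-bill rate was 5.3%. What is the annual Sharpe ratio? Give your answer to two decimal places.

0.17

Sharpe = (Rp − Rf) / σp = (9.0% − 5.3%) / 21.2% = 3.70% / 21.2% = 0.1745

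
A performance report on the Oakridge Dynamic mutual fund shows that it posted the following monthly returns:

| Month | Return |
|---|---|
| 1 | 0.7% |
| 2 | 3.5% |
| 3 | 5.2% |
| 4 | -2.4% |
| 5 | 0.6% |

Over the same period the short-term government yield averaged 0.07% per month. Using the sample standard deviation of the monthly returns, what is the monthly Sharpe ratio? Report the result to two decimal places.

0.49

r̄ = (0.7 + 3.5 + 5.2 − 2.4 + 0.6) / 5 = 1.5200%
Sample std dev = √[34.3480 / 4] = 2.9304%
Sharpe = (r̄ − rf) / σ = (1.5200 − 0.07) / 2.9304 = 1.4500 / 2.9304 = 0.4948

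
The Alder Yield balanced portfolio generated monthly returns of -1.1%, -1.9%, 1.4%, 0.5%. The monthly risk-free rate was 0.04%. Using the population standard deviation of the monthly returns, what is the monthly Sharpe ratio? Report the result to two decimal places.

μ = (-1.1 − 1.9 + 1.4 + 0.5) / 4 = -0.2750%
Σ(r − μ)² = 6.7275; population σ = √(6.7275/4) = 1.2969%
Sharpe = (μ − rf) / σ = (-0.2750 − 0.04) / 1.2969 = -0.3150 / 1.2969 = -0.2429

-0.24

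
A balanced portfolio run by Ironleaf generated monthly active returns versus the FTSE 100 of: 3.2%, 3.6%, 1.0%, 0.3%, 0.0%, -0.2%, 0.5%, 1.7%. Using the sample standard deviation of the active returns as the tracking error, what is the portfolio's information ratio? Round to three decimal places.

0.871

μ = (3.2 + 3.6 + 1 + 0.3 + 0 − 0.2 + 0.5 + 1.7) / 8 = 10.10 / 8 = 1.2625%
Sample std dev = √[14.7188 / 7] = 1.4501%
IR = μ / tracking error = 1.2625 / 1.4501 = 0.8706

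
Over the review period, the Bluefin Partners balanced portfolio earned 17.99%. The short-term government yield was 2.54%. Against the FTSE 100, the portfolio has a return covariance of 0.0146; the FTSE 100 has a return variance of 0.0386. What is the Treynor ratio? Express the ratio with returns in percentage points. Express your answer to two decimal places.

40.85

β = Cov / Var = 0.0146 / 0.0386 = 0.3782
Treynor = (Rp − Rf) / β = (17.99% − 2.54%) / 0.3782 = 15.45 / 0.3782 = 40.8514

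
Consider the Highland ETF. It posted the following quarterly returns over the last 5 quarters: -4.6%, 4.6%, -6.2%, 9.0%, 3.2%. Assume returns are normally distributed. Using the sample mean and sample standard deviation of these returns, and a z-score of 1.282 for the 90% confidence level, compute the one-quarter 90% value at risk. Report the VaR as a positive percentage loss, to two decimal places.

7.03

r̄ = (-4.6 + 4.6 − 6.2 + 9 + 3.2) / 5 = 6.00 / 5 = 1.2000%
Sample σ = √[Σ(r − r̄)² / 4] = √[164.8000 / 4] = √41.2000 = 6.4187%
VaR = −(r̄ − z·σ) = −(1.2000 − 1.282 × 6.4187) = −(-7.0288) = 7.0288%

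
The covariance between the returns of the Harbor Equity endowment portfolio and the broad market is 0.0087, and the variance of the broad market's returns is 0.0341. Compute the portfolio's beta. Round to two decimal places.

0.26

β = Cov(Rp, Rm) / Var(Rm) = 0.0087 / 0.0341 = 0.2551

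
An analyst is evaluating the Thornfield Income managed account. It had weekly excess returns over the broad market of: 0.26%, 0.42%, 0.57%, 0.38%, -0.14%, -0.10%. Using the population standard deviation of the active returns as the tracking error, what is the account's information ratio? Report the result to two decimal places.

r̄ = (0.26 + 0.42 + 0.57 + 0.38 − 0.14 − 0.1) / 6 = 0.2317%
Population σ = √[Σ(r − r̄)² / 6] = √[0.4209 / 6] = √0.0702 = 0.2650%
IR = r̄ / tracking error = 0.2317 / 0.2650 = 0.8743

0.87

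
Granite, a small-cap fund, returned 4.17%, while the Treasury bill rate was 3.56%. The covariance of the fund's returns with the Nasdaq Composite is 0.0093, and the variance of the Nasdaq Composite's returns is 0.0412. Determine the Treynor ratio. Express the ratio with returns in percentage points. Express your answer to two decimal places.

2.70

β = Cov / Var = 0.0093 / 0.0412 = 0.2257
Treynor = (Rp − Rf) / β = (4.17% − 3.56%) / 0.2257 = 0.61 / 0.2257 = 2.7027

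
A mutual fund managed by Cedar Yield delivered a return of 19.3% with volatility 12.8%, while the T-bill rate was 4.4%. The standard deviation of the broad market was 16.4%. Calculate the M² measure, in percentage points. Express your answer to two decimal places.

23.49

Sharpe = (Rp − Rf) / σp = (19.3% − 4.4%) / 12.8% = 1.1641
M² = Rf + Sharpe × σm = 4.4% + 1.1641 × 16.4% = 23.4912%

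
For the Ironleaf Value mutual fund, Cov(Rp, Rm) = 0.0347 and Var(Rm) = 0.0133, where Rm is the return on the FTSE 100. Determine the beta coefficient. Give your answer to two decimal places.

2.61

β = Cov(Rp, Rm) / Var(Rm) = 0.0347 / 0.0133 = 2.6090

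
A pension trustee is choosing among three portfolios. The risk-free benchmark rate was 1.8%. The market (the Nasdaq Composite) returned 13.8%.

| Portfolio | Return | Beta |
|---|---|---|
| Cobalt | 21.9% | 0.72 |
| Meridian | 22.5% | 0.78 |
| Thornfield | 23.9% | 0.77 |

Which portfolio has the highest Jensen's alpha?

Cobalt: α = 21.9% − [1.8% + 0.72 × (13.8% − 1.8%)] = 11.460
Meridian: α = 22.5% − [1.8% + 0.78 × (13.8% − 1.8%)] = 11.340
Thornfield: α = 23.9% − [1.8% + 0.77 × (13.8% − 1.8%)] = 12.860
Highest: Thornfield (12.860).

Thornfield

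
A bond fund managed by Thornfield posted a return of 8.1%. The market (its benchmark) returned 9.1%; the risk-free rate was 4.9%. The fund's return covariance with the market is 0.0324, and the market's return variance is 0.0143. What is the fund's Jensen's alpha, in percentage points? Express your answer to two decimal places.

-6.32

β = Cov / Var = 0.0324 / 0.0143 = 2.2657
E[R] = Rf + β(Rm − Rf) = 4.9% + 2.2657 × (9.1% − 4.9%) = 14.4159%
α = Rp − E[R] = 8.1% − 14.4159% = -6.3159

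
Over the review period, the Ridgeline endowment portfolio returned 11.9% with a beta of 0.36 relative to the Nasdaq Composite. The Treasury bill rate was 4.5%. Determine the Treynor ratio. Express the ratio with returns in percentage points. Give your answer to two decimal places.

Treynor = (Rp − Rf) / β = (11.9% − 4.5%) / 0.36 = 7.40 / 0.36 = 20.5556

20.56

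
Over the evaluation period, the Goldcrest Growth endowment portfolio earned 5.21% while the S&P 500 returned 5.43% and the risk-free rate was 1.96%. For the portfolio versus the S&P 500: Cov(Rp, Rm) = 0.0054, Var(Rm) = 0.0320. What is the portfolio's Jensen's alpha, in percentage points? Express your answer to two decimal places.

2.66

β = Cov / Var = 0.0054 / 0.0320 = 0.1688
E[R] = Rf + β(Rm − Rf) = 1.96% + 0.1688 × (5.43% − 1.96%) = 2.5457%
α = Rp − E[R] = 5.21% − 2.5457% = 2.6643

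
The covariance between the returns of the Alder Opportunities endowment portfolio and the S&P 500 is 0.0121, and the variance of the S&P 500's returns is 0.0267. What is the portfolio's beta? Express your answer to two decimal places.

0.45

β = Cov(Rp, Rm) / Var(Rm) = 0.0121 / 0.0267 = 0.4532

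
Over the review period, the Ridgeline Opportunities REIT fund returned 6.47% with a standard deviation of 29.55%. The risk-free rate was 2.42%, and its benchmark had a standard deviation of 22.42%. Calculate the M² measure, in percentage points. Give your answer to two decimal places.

5.49

Sharpe = (Rp − Rf) / σp = (6.47% − 2.42%) / 29.55% = 0.1371
M² = Rf + Sharpe × σm = 2.42% + 0.1371 × 22.42% = 5.4938%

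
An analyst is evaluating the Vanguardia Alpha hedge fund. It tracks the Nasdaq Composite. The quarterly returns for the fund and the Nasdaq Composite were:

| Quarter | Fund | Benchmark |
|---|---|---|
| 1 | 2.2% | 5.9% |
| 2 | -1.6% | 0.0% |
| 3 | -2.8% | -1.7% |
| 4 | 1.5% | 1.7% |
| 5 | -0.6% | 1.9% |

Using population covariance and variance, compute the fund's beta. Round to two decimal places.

r̄p = -0.2600%,  r̄m = 1.5600%
Cov = Σ(rp − r̄p)(rm − r̄m) / 5 = 4.2356
Var(rm) = Σ(rm − r̄m)² / 5 = 6.4064
β = Cov / Var = 4.2356 / 6.4064 = 0.6612

0.66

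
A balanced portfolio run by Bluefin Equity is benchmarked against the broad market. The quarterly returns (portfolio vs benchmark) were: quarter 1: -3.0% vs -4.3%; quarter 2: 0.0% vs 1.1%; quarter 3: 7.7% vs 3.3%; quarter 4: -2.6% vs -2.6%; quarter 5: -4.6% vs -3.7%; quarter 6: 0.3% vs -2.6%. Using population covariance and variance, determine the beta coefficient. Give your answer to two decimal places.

1.29

r̄p = -0.3667%,  r̄m = -1.4667%
Cov = Σ(rp − r̄p)(rm − r̄m) / 6 = 9.6806
Var(rm) = Σ(rm − r̄m)² / 6 = 7.4822
β = Cov / Var = 9.6806 / 7.4822 = 1.2938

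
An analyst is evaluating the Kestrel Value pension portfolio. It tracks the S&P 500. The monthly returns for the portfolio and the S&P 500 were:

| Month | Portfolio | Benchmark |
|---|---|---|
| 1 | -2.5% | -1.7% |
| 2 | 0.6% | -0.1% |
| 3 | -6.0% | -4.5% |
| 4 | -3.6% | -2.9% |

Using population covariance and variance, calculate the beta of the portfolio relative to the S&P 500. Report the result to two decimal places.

r̄p = -2.8750%,  r̄m = -2.3000%
Cov = Σ(rp − r̄p)(rm − r̄m) / 4 = 3.7950
Var(rm) = Σ(rm − r̄m)² / 4 = 2.6000
β = Cov / Var = 3.7950 / 2.6000 = 1.4596

1.46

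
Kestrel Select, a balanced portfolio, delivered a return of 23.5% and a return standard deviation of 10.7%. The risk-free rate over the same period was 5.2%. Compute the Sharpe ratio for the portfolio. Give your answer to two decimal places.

Sharpe = (Rp − Rf) / σp = (23.5% − 5.2%) / 10.7% = 18.30% / 10.7% = 1.7103

1.71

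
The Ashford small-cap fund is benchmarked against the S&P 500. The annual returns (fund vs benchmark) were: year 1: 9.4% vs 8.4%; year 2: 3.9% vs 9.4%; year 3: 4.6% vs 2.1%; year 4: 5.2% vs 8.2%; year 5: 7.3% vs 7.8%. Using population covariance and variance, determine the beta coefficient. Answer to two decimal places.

r̄p = 6.0800%,  r̄m = 7.1800%
Cov = Σ(rp − r̄p)(rm − r̄m) / 5 = 1.3176
Var(rm) = Σ(rm − r̄m)² / 5 = 6.7296
β = Cov / Var = 1.3176 / 6.7296 = 0.1958

0.20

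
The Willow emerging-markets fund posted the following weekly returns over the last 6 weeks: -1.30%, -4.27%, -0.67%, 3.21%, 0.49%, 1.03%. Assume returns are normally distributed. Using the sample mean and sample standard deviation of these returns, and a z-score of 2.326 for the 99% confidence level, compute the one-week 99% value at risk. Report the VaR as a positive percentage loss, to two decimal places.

Mean return r̄ = -1.510 / 6 = -0.2517%
Σ(r − r̄)² = 31.5969; sample σ = √(31.5969/5) = 2.5138%
VaR = −(r̄ − z·σ) = −(-0.2517 − 2.326 × 2.5138) = −(-6.0988) = 6.0988%

6.10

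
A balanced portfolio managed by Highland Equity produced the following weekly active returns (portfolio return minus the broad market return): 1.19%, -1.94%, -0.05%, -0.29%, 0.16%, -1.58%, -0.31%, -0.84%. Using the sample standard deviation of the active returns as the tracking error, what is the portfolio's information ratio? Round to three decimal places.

Mean return r̄ = -3.660 / 8 = -0.4575%
Sample σ = √[Σ(r − r̄)² / 7] = √[6.9156 / 7] = √0.9879 = 0.9939%
IR = r̄ / tracking error = -0.4575 / 0.9939 = -0.4603

-0.460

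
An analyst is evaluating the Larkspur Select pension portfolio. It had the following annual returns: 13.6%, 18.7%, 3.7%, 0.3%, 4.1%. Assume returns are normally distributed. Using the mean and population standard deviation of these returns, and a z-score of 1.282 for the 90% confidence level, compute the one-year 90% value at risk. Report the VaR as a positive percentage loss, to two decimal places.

r̄ = (13.6 + 18.7 + 3.7 + 0.3 + 4.1) / 5 = 40.40 / 5 = 8.0800%
Population σ = √[Σ(r − r̄)² / 5] = √[238.8080 / 5] = √47.7616 = 6.9110%
VaR = −(r̄ − z·σ) = −(8.0800 − 1.282 × 6.9110) = −(-0.7799) = 0.7799%

0.78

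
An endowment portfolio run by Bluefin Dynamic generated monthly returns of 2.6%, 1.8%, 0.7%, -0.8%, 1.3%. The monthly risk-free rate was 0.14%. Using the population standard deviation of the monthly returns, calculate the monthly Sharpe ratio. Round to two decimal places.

r̄ = (2.6 + 1.8 + 0.7 − 0.8 + 1.3) / 5 = 5.60 / 5 = 1.1200%
Σ(r − r̄)² = 6.5480; population σ = √(6.5480/5) = 1.1444%
Sharpe = (r̄ − rf) / σ = (1.1200 − 0.14) / 1.1444 = 0.9800 / 1.1444 = 0.8563

0.86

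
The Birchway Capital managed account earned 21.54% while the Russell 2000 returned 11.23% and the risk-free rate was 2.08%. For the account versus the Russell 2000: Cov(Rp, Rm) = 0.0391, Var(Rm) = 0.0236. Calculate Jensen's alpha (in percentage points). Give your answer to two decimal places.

4.30

β = Cov / Var = 0.0391 / 0.0236 = 1.6568
E[R] = Rf + β(Rm − Rf) = 2.08% + 1.6568 × (11.23% − 2.08%) = 17.2397%
α = Rp − E[R] = 21.54% − 17.2397% = 4.3003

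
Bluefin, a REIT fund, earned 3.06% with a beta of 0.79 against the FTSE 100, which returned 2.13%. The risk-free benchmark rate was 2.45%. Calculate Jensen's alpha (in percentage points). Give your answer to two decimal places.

CAPM expected return = Rf + β(Rm − Rf) = 2.45% + 0.79 × (2.13% − 2.45%) = 2.45 + 0.79 × -0.32 = 2.1972%
Jensen's α = Rp − E[R] = 3.06% − 2.1972% = 0.8628

0.86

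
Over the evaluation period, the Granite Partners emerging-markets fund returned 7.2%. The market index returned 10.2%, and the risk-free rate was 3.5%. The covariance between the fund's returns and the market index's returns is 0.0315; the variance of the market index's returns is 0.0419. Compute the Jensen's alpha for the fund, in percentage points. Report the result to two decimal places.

β = Cov / Var = 0.0315 / 0.0419 = 0.7518
E[R] = Rf + β(Rm − Rf) = 3.5% + 0.7518 × (10.2% − 3.5%) = 8.5371%
α = Rp − E[R] = 7.2% − 8.5371% = -1.3371

-1.34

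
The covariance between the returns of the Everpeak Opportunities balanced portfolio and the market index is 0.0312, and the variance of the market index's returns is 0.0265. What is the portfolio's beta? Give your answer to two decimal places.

β = Cov(Rp, Rm) / Var(Rm) = 0.0312 / 0.0265 = 1.1774

1.18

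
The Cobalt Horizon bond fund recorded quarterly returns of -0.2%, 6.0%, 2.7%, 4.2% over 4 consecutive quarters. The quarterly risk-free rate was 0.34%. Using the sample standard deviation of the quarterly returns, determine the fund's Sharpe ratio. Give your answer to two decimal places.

1.08

r̄ = (-0.2 + 6 + 2.7 + 4.2) / 4 = 3.1750%
Σ(r − r̄)² = (-0.2 − 3.1750)² + (6 − 3.1750)² + … = 20.6475
sample σ = √(20.6475 / 3) = √6.8825 = 2.6235%
Sharpe = (r̄ − rf) / σ = (3.1750 − 0.34) / 2.6235 = 2.8350 / 2.6235 = 1.0806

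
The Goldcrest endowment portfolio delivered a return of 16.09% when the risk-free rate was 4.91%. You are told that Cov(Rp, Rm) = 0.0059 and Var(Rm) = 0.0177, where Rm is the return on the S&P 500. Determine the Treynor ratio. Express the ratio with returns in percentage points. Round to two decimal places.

β = Cov / Var = 0.0059 / 0.0177 = 0.3333
Treynor = (Rp − Rf) / β = (16.09% − 4.91%) / 0.3333 = 11.18 / 0.3333 = 33.5434

33.54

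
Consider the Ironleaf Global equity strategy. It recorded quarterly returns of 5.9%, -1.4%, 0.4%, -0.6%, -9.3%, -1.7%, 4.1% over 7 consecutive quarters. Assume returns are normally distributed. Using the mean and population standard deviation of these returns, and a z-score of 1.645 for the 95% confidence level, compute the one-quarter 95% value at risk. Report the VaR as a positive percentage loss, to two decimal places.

Mean return r̄ = -2.60 / 7 = -0.3714%
Σ(r − r̄)² = (5.9 − (-0.3714))² + (-1.4 − (-0.3714))² + … = 142.5143
population σ = √(142.5143 / 7) = √20.3592 = 4.5121%
VaR = −(r̄ − z·σ) = −(-0.3714 − 1.645 × 4.5121) = −(-7.7938) = 7.7938%

7.79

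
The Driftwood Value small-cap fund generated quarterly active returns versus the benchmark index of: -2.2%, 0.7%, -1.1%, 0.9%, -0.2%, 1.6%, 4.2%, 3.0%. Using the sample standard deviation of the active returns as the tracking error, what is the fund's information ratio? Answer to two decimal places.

0.41

r̄ = (-2.2 + 0.7 − 1.1 + 0.9 − 0.2 + 1.6 + 4.2 + 3) / 8 = 0.8625%
Sample std dev = √[30.6388 / 7] = 2.0921%
IR = r̄ / tracking error = 0.8625 / 2.0921 = 0.4123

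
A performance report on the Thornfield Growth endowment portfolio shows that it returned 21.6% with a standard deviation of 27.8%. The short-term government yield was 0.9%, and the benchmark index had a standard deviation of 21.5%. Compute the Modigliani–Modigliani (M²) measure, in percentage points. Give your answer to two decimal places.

Sharpe = (Rp − Rf) / σp = (21.6% − 0.9%) / 27.8% = 0.7446
M² = Rf + Sharpe × σm = 0.9% + 0.7446 × 21.5% = 16.9089%

16.91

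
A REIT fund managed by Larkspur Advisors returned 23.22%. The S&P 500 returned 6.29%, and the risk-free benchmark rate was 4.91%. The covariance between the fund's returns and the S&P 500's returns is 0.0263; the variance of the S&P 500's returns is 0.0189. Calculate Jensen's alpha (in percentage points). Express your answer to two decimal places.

β = Cov / Var = 0.0263 / 0.0189 = 1.3915
E[R] = Rf + β(Rm − Rf) = 4.91% + 1.3915 × (6.29% − 4.91%) = 6.8303%
α = Rp − E[R] = 23.22% − 6.8303% = 16.3897

16.39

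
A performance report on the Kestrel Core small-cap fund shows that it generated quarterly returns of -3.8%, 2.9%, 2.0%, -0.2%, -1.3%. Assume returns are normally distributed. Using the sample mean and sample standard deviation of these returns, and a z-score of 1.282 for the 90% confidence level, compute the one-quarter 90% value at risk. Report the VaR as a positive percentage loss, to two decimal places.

3.50

Mean return r̄ = -0.40 / 5 = -0.0800%
Σ(r − r̄)² = 28.5480; sample σ = √(28.5480/4) = 2.6715%
VaR = −(r̄ − z·σ) = −(-0.0800 − 1.282 × 2.6715) = −(-3.5049) = 3.5049%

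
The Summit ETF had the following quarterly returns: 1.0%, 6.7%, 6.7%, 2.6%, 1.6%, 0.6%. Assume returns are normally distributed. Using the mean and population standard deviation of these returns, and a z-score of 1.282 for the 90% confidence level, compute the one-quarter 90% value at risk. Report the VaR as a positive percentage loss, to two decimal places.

r̄ = (1 + 6.7 + 6.7 + 2.6 + 1.6 + 0.6) / 6 = 3.2000%
Population std dev = √[39.0200 / 6] = 2.5502%
VaR = −(r̄ − z·σ) = −(3.2000 − 1.282 × 2.5502) = −(-0.0694) = 0.0694%

0.07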